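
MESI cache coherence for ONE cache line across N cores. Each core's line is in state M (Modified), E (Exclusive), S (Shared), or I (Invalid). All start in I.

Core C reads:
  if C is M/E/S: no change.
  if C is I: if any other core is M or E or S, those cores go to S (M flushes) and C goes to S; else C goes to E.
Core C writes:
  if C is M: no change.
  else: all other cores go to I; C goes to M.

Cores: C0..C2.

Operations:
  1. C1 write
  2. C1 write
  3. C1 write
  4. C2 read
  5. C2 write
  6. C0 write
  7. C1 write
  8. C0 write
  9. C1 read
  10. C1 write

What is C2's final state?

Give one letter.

Op 1: C1 write [C1 write: invalidate none -> C1=M] -> [I,M,I]
Op 2: C1 write [C1 write: already M (modified), no change] -> [I,M,I]
Op 3: C1 write [C1 write: already M (modified), no change] -> [I,M,I]
Op 4: C2 read [C2 read from I: others=['C1=M'] -> C2=S, others downsized to S] -> [I,S,S]
Op 5: C2 write [C2 write: invalidate ['C1=S'] -> C2=M] -> [I,I,M]
Op 6: C0 write [C0 write: invalidate ['C2=M'] -> C0=M] -> [M,I,I]
Op 7: C1 write [C1 write: invalidate ['C0=M'] -> C1=M] -> [I,M,I]
Op 8: C0 write [C0 write: invalidate ['C1=M'] -> C0=M] -> [M,I,I]
Op 9: C1 read [C1 read from I: others=['C0=M'] -> C1=S, others downsized to S] -> [S,S,I]
Op 10: C1 write [C1 write: invalidate ['C0=S'] -> C1=M] -> [I,M,I]

Answer: I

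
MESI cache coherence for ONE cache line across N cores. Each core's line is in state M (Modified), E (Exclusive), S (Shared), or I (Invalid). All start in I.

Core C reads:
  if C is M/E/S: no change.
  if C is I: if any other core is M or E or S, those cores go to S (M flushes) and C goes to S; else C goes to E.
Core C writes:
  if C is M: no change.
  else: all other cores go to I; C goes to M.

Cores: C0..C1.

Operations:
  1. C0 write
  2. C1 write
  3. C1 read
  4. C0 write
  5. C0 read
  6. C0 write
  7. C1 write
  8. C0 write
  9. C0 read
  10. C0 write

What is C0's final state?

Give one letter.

Op 1: C0 write [C0 write: invalidate none -> C0=M] -> [M,I]
Op 2: C1 write [C1 write: invalidate ['C0=M'] -> C1=M] -> [I,M]
Op 3: C1 read [C1 read: already in M, no change] -> [I,M]
Op 4: C0 write [C0 write: invalidate ['C1=M'] -> C0=M] -> [M,I]
Op 5: C0 read [C0 read: already in M, no change] -> [M,I]
Op 6: C0 write [C0 write: already M (modified), no change] -> [M,I]
Op 7: C1 write [C1 write: invalidate ['C0=M'] -> C1=M] -> [I,M]
Op 8: C0 write [C0 write: invalidate ['C1=M'] -> C0=M] -> [M,I]
Op 9: C0 read [C0 read: already in M, no change] -> [M,I]
Op 10: C0 write [C0 write: already M (modified), no change] -> [M,I]

Answer: M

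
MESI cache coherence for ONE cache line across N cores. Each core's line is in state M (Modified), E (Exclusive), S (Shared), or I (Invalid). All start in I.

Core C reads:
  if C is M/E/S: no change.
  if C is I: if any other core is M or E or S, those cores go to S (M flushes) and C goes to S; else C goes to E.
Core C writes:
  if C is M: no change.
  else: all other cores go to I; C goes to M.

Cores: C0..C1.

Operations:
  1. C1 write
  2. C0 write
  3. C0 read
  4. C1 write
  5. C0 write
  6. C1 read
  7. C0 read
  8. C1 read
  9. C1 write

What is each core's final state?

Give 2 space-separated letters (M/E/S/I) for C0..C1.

Answer: I M

Derivation:
Op 1: C1 write [C1 write: invalidate none -> C1=M] -> [I,M]
Op 2: C0 write [C0 write: invalidate ['C1=M'] -> C0=M] -> [M,I]
Op 3: C0 read [C0 read: already in M, no change] -> [M,I]
Op 4: C1 write [C1 write: invalidate ['C0=M'] -> C1=M] -> [I,M]
Op 5: C0 write [C0 write: invalidate ['C1=M'] -> C0=M] -> [M,I]
Op 6: C1 read [C1 read from I: others=['C0=M'] -> C1=S, others downsized to S] -> [S,S]
Op 7: C0 read [C0 read: already in S, no change] -> [S,S]
Op 8: C1 read [C1 read: already in S, no change] -> [S,S]
Op 9: C1 write [C1 write: invalidate ['C0=S'] -> C1=M] -> [I,M]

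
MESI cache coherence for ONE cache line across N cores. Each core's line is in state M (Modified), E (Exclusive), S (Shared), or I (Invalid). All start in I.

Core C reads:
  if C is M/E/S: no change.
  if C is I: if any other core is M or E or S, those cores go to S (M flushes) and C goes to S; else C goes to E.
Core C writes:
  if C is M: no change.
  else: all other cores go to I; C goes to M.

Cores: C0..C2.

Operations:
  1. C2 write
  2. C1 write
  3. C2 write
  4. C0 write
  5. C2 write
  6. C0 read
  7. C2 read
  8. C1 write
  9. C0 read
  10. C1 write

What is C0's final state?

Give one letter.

Answer: I

Derivation:
Op 1: C2 write [C2 write: invalidate none -> C2=M] -> [I,I,M]
Op 2: C1 write [C1 write: invalidate ['C2=M'] -> C1=M] -> [I,M,I]
Op 3: C2 write [C2 write: invalidate ['C1=M'] -> C2=M] -> [I,I,M]
Op 4: C0 write [C0 write: invalidate ['C2=M'] -> C0=M] -> [M,I,I]
Op 5: C2 write [C2 write: invalidate ['C0=M'] -> C2=M] -> [I,I,M]
Op 6: C0 read [C0 read from I: others=['C2=M'] -> C0=S, others downsized to S] -> [S,I,S]
Op 7: C2 read [C2 read: already in S, no change] -> [S,I,S]
Op 8: C1 write [C1 write: invalidate ['C0=S', 'C2=S'] -> C1=M] -> [I,M,I]
Op 9: C0 read [C0 read from I: others=['C1=M'] -> C0=S, others downsized to S] -> [S,S,I]
Op 10: C1 write [C1 write: invalidate ['C0=S'] -> C1=M] -> [I,M,I]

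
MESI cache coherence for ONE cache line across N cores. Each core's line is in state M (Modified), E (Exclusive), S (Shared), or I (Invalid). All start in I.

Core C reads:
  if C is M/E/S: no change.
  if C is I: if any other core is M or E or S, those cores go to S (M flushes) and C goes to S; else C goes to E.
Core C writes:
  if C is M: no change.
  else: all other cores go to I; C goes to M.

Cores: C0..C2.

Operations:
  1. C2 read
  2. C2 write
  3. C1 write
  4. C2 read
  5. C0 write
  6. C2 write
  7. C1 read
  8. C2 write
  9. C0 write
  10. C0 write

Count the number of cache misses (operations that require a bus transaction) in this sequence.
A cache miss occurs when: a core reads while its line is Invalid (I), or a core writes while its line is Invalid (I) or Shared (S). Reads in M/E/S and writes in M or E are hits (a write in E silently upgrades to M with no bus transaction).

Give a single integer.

Answer: 8

Derivation:
Op 1: C2 read [C2 read from I: no other sharers -> C2=E (exclusive)] -> [I,I,E] [MISS #1: read from I]
Op 2: C2 write [C2 write: invalidate none -> C2=M] -> [I,I,M] [hit: write from E is a silent E->M upgrade, no bus transaction]
Op 3: C1 write [C1 write: invalidate ['C2=M'] -> C1=M] -> [I,M,I] [MISS #2: write from I]
Op 4: C2 read [C2 read from I: others=['C1=M'] -> C2=S, others downsized to S] -> [I,S,S] [MISS #3: read from I]
Op 5: C0 write [C0 write: invalidate ['C1=S', 'C2=S'] -> C0=M] -> [M,I,I] [MISS #4: write from I]
Op 6: C2 write [C2 write: invalidate ['C0=M'] -> C2=M] -> [I,I,M] [MISS #5: write from I]
Op 7: C1 read [C1 read from I: others=['C2=M'] -> C1=S, others downsized to S] -> [I,S,S] [MISS #6: read from I]
Op 8: C2 write [C2 write: invalidate ['C1=S'] -> C2=M] -> [I,I,M] [MISS #7: write from S]
Op 9: C0 write [C0 write: invalidate ['C2=M'] -> C0=M] -> [M,I,I] [MISS #8: write from I]
Op 10: C0 write [C0 write: already M (modified), no change] -> [M,I,I] [hit: write from M]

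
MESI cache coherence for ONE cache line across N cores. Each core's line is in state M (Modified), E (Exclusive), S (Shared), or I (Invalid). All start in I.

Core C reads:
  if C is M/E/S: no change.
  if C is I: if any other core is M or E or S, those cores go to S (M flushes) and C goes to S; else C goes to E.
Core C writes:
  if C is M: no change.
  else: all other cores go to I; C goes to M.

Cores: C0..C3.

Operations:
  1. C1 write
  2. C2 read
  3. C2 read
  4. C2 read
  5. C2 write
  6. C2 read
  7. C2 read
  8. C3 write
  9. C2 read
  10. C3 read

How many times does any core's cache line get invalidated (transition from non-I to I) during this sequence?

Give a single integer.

Op 1: C1 write [C1 write: invalidate none -> C1=M] -> [I,M,I,I] (invalidations this op: 0; running total: 0)
Op 2: C2 read [C2 read from I: others=['C1=M'] -> C2=S, others downsized to S] -> [I,S,S,I] (invalidations this op: 0; running total: 0)
Op 3: C2 read [C2 read: already in S, no change] -> [I,S,S,I] (invalidations this op: 0; running total: 0)
Op 4: C2 read [C2 read: already in S, no change] -> [I,S,S,I] (invalidations this op: 0; running total: 0)
Op 5: C2 write [C2 write: invalidate ['C1=S'] -> C2=M] -> [I,I,M,I] (invalidations this op: 1; running total: 1)
Op 6: C2 read [C2 read: already in M, no change] -> [I,I,M,I] (invalidations this op: 0; running total: 1)
Op 7: C2 read [C2 read: already in M, no change] -> [I,I,M,I] (invalidations this op: 0; running total: 1)
Op 8: C3 write [C3 write: invalidate ['C2=M'] -> C3=M] -> [I,I,I,M] (invalidations this op: 1; running total: 2)
Op 9: C2 read [C2 read from I: others=['C3=M'] -> C2=S, others downsized to S] -> [I,I,S,S] (invalidations this op: 0; running total: 2)
Op 10: C3 read [C3 read: already in S, no change] -> [I,I,S,S] (invalidations this op: 0; running total: 2)

Answer: 2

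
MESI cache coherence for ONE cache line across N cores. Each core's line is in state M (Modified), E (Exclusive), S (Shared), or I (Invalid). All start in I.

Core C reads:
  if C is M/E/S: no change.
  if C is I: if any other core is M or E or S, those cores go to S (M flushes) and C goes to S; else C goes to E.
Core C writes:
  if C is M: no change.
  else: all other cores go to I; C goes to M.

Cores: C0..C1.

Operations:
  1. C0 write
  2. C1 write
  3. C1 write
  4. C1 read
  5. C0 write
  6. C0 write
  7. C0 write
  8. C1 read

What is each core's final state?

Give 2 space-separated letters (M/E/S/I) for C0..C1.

Answer: S S

Derivation:
Op 1: C0 write [C0 write: invalidate none -> C0=M] -> [M,I]
Op 2: C1 write [C1 write: invalidate ['C0=M'] -> C1=M] -> [I,M]
Op 3: C1 write [C1 write: already M (modified), no change] -> [I,M]
Op 4: C1 read [C1 read: already in M, no change] -> [I,M]
Op 5: C0 write [C0 write: invalidate ['C1=M'] -> C0=M] -> [M,I]
Op 6: C0 write [C0 write: already M (modified), no change] -> [M,I]
Op 7: C0 write [C0 write: already M (modified), no change] -> [M,I]
Op 8: C1 read [C1 read from I: others=['C0=M'] -> C1=S, others downsized to S] -> [S,S]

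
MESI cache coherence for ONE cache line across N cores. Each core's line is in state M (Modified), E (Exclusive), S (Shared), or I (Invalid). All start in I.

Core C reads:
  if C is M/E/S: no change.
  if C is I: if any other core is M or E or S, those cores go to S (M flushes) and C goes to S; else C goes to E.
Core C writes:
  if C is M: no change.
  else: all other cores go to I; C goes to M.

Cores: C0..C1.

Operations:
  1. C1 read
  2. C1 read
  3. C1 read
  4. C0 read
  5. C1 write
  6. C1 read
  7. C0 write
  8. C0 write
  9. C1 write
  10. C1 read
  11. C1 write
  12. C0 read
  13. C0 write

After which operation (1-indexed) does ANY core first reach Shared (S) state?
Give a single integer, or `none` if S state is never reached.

Answer: 4

Derivation:
Op 1: C1 read [C1 read from I: no other sharers -> C1=E (exclusive)] -> [I,E]
Op 2: C1 read [C1 read: already in E, no change] -> [I,E]
Op 3: C1 read [C1 read: already in E, no change] -> [I,E]
Op 4: C0 read [C0 read from I: others=['C1=E'] -> C0=S, others downsized to S] -> [S,S]
  -> First S state at op 4; remaining ops need not be traced.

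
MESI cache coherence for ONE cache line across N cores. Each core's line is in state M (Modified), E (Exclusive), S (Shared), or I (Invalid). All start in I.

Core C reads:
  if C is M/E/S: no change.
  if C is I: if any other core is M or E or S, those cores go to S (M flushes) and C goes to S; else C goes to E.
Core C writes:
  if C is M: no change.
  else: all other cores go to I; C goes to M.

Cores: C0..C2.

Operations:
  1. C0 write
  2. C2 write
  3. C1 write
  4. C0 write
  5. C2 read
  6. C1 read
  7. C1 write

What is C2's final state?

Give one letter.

Op 1: C0 write [C0 write: invalidate none -> C0=M] -> [M,I,I]
Op 2: C2 write [C2 write: invalidate ['C0=M'] -> C2=M] -> [I,I,M]
Op 3: C1 write [C1 write: invalidate ['C2=M'] -> C1=M] -> [I,M,I]
Op 4: C0 write [C0 write: invalidate ['C1=M'] -> C0=M] -> [M,I,I]
Op 5: C2 read [C2 read from I: others=['C0=M'] -> C2=S, others downsized to S] -> [S,I,S]
Op 6: C1 read [C1 read from I: others=['C0=S', 'C2=S'] -> C1=S, others downsized to S] -> [S,S,S]
Op 7: C1 write [C1 write: invalidate ['C0=S', 'C2=S'] -> C1=M] -> [I,M,I]

Answer: I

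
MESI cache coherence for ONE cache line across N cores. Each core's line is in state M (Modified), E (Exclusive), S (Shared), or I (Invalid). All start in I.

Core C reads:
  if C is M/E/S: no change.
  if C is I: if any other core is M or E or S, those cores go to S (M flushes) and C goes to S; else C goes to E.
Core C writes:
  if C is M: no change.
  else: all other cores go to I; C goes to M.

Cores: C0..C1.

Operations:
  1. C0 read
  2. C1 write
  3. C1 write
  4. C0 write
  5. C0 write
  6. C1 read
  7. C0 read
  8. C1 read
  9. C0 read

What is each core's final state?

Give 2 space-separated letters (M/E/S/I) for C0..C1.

Answer: S S

Derivation:
Op 1: C0 read [C0 read from I: no other sharers -> C0=E (exclusive)] -> [E,I]
Op 2: C1 write [C1 write: invalidate ['C0=E'] -> C1=M] -> [I,M]
Op 3: C1 write [C1 write: already M (modified), no change] -> [I,M]
Op 4: C0 write [C0 write: invalidate ['C1=M'] -> C0=M] -> [M,I]
Op 5: C0 write [C0 write: already M (modified), no change] -> [M,I]
Op 6: C1 read [C1 read from I: others=['C0=M'] -> C1=S, others downsized to S] -> [S,S]
Op 7: C0 read [C0 read: already in S, no change] -> [S,S]
Op 8: C1 read [C1 read: already in S, no change] -> [S,S]
Op 9: C0 read [C0 read: already in S, no change] -> [S,S]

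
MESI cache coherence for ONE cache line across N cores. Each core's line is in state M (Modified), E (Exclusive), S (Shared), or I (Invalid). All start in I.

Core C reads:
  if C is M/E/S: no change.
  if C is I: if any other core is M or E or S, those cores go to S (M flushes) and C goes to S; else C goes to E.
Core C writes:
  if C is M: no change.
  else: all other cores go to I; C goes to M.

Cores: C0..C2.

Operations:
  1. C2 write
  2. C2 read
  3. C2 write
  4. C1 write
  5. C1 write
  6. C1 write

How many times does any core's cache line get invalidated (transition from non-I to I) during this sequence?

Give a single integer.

Op 1: C2 write [C2 write: invalidate none -> C2=M] -> [I,I,M] (invalidations this op: 0; running total: 0)
Op 2: C2 read [C2 read: already in M, no change] -> [I,I,M] (invalidations this op: 0; running total: 0)
Op 3: C2 write [C2 write: already M (modified), no change] -> [I,I,M] (invalidations this op: 0; running total: 0)
Op 4: C1 write [C1 write: invalidate ['C2=M'] -> C1=M] -> [I,M,I] (invalidations this op: 1; running total: 1)
Op 5: C1 write [C1 write: already M (modified), no change] -> [I,M,I] (invalidations this op: 0; running total: 1)
Op 6: C1 write [C1 write: already M (modified), no change] -> [I,M,I] (invalidations this op: 0; running total: 1)

Answer: 1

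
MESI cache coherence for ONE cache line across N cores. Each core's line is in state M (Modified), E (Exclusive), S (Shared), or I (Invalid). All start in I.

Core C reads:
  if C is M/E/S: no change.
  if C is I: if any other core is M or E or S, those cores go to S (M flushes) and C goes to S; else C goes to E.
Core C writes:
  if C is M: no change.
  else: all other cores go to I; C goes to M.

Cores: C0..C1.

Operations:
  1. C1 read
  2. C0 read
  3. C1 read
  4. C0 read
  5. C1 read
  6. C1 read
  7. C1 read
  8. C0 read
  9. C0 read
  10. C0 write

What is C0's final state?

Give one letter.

Answer: M

Derivation:
Op 1: C1 read [C1 read from I: no other sharers -> C1=E (exclusive)] -> [I,E]
Op 2: C0 read [C0 read from I: others=['C1=E'] -> C0=S, others downsized to S] -> [S,S]
Op 3: C1 read [C1 read: already in S, no change] -> [S,S]
Op 4: C0 read [C0 read: already in S, no change] -> [S,S]
Op 5: C1 read [C1 read: already in S, no change] -> [S,S]
Op 6: C1 read [C1 read: already in S, no change] -> [S,S]
Op 7: C1 read [C1 read: already in S, no change] -> [S,S]
Op 8: C0 read [C0 read: already in S, no change] -> [S,S]
Op 9: C0 read [C0 read: already in S, no change] -> [S,S]
Op 10: C0 write [C0 write: invalidate ['C1=S'] -> C0=M] -> [M,I]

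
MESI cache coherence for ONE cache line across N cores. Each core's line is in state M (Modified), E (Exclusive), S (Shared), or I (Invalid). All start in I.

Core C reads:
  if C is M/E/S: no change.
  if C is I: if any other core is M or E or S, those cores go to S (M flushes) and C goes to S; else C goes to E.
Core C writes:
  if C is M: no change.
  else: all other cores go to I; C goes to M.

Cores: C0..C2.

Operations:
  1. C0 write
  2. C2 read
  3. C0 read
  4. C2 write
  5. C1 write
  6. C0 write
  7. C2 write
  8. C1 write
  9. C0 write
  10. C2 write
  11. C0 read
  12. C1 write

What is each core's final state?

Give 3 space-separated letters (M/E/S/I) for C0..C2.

Answer: I M I

Derivation:
Op 1: C0 write [C0 write: invalidate none -> C0=M] -> [M,I,I]
Op 2: C2 read [C2 read from I: others=['C0=M'] -> C2=S, others downsized to S] -> [S,I,S]
Op 3: C0 read [C0 read: already in S, no change] -> [S,I,S]
Op 4: C2 write [C2 write: invalidate ['C0=S'] -> C2=M] -> [I,I,M]
Op 5: C1 write [C1 write: invalidate ['C2=M'] -> C1=M] -> [I,M,I]
Op 6: C0 write [C0 write: invalidate ['C1=M'] -> C0=M] -> [M,I,I]
Op 7: C2 write [C2 write: invalidate ['C0=M'] -> C2=M] -> [I,I,M]
Op 8: C1 write [C1 write: invalidate ['C2=M'] -> C1=M] -> [I,M,I]
Op 9: C0 write [C0 write: invalidate ['C1=M'] -> C0=M] -> [M,I,I]
Op 10: C2 write [C2 write: invalidate ['C0=M'] -> C2=M] -> [I,I,M]
Op 11: C0 read [C0 read from I: others=['C2=M'] -> C0=S, others downsized to S] -> [S,I,S]
Op 12: C1 write [C1 write: invalidate ['C0=S', 'C2=S'] -> C1=M] -> [I,M,I]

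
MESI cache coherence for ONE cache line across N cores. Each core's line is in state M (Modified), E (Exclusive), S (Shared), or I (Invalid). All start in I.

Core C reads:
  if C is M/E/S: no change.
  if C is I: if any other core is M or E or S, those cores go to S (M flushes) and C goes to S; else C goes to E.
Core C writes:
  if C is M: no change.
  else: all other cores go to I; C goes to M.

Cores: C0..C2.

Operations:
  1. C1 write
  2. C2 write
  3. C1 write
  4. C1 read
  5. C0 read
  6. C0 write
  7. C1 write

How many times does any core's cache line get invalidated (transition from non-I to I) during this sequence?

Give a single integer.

Answer: 4

Derivation:
Op 1: C1 write [C1 write: invalidate none -> C1=M] -> [I,M,I] (invalidations this op: 0; running total: 0)
Op 2: C2 write [C2 write: invalidate ['C1=M'] -> C2=M] -> [I,I,M] (invalidations this op: 1; running total: 1)
Op 3: C1 write [C1 write: invalidate ['C2=M'] -> C1=M] -> [I,M,I] (invalidations this op: 1; running total: 2)
Op 4: C1 read [C1 read: already in M, no change] -> [I,M,I] (invalidations this op: 0; running total: 2)
Op 5: C0 read [C0 read from I: others=['C1=M'] -> C0=S, others downsized to S] -> [S,S,I] (invalidations this op: 0; running total: 2)
Op 6: C0 write [C0 write: invalidate ['C1=S'] -> C0=M] -> [M,I,I] (invalidations this op: 1; running total: 3)
Op 7: C1 write [C1 write: invalidate ['C0=M'] -> C1=M] -> [I,M,I] (invalidations this op: 1; running total: 4)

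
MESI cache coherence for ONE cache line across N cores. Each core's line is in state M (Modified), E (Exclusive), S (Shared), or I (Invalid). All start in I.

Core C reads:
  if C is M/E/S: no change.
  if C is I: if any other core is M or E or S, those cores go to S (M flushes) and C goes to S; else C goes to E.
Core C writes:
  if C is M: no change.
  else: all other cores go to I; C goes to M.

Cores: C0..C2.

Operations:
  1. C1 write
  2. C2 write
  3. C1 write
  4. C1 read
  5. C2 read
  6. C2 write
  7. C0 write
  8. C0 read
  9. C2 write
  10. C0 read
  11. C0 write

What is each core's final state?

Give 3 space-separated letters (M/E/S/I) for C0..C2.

Op 1: C1 write [C1 write: invalidate none -> C1=M] -> [I,M,I]
Op 2: C2 write [C2 write: invalidate ['C1=M'] -> C2=M] -> [I,I,M]
Op 3: C1 write [C1 write: invalidate ['C2=M'] -> C1=M] -> [I,M,I]
Op 4: C1 read [C1 read: already in M, no change] -> [I,M,I]
Op 5: C2 read [C2 read from I: others=['C1=M'] -> C2=S, others downsized to S] -> [I,S,S]
Op 6: C2 write [C2 write: invalidate ['C1=S'] -> C2=M] -> [I,I,M]
Op 7: C0 write [C0 write: invalidate ['C2=M'] -> C0=M] -> [M,I,I]
Op 8: C0 read [C0 read: already in M, no change] -> [M,I,I]
Op 9: C2 write [C2 write: invalidate ['C0=M'] -> C2=M] -> [I,I,M]
Op 10: C0 read [C0 read from I: others=['C2=M'] -> C0=S, others downsized to S] -> [S,I,S]
Op 11: C0 write [C0 write: invalidate ['C2=S'] -> C0=M] -> [M,I,I]

Answer: M I I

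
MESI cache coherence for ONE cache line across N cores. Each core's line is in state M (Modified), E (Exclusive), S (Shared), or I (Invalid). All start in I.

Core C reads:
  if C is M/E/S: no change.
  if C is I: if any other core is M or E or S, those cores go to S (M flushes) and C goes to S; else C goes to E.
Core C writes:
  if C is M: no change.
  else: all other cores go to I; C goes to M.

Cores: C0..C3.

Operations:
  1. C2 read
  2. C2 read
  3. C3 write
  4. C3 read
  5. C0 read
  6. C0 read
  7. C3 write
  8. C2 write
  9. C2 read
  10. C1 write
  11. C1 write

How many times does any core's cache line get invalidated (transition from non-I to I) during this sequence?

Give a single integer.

Op 1: C2 read [C2 read from I: no other sharers -> C2=E (exclusive)] -> [I,I,E,I] (invalidations this op: 0; running total: 0)
Op 2: C2 read [C2 read: already in E, no change] -> [I,I,E,I] (invalidations this op: 0; running total: 0)
Op 3: C3 write [C3 write: invalidate ['C2=E'] -> C3=M] -> [I,I,I,M] (invalidations this op: 1; running total: 1)
Op 4: C3 read [C3 read: already in M, no change] -> [I,I,I,M] (invalidations this op: 0; running total: 1)
Op 5: C0 read [C0 read from I: others=['C3=M'] -> C0=S, others downsized to S] -> [S,I,I,S] (invalidations this op: 0; running total: 1)
Op 6: C0 read [C0 read: already in S, no change] -> [S,I,I,S] (invalidations this op: 0; running total: 1)
Op 7: C3 write [C3 write: invalidate ['C0=S'] -> C3=M] -> [I,I,I,M] (invalidations this op: 1; running total: 2)
Op 8: C2 write [C2 write: invalidate ['C3=M'] -> C2=M] -> [I,I,M,I] (invalidations this op: 1; running total: 3)
Op 9: C2 read [C2 read: already in M, no change] -> [I,I,M,I] (invalidations this op: 0; running total: 3)
Op 10: C1 write [C1 write: invalidate ['C2=M'] -> C1=M] -> [I,M,I,I] (invalidations this op: 1; running total: 4)
Op 11: C1 write [C1 write: already M (modified), no change] -> [I,M,I,I] (invalidations this op: 0; running total: 4)

Answer: 4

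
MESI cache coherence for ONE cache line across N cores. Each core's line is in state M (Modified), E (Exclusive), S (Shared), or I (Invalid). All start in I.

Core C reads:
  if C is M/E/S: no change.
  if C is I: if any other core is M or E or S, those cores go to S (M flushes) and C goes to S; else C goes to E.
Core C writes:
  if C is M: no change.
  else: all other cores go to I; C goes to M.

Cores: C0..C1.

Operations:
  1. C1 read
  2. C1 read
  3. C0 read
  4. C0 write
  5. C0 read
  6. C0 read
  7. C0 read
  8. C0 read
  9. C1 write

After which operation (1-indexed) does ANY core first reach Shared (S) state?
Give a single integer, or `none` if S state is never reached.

Op 1: C1 read [C1 read from I: no other sharers -> C1=E (exclusive)] -> [I,E]
Op 2: C1 read [C1 read: already in E, no change] -> [I,E]
Op 3: C0 read [C0 read from I: others=['C1=E'] -> C0=S, others downsized to S] -> [S,S]
  -> First S state at op 3; remaining ops need not be traced.

Answer: 3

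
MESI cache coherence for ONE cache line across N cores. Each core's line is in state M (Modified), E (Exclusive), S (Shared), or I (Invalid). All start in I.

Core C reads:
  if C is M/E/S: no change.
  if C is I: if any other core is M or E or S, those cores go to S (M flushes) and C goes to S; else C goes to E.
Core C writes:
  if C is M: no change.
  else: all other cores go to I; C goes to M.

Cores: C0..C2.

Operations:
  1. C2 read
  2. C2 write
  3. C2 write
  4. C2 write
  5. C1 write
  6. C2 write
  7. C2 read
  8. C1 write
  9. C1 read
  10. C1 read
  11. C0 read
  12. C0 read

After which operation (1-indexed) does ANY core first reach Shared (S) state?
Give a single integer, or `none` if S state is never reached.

Op 1: C2 read [C2 read from I: no other sharers -> C2=E (exclusive)] -> [I,I,E]
Op 2: C2 write [C2 write: invalidate none -> C2=M] -> [I,I,M]
Op 3: C2 write [C2 write: already M (modified), no change] -> [I,I,M]
Op 4: C2 write [C2 write: already M (modified), no change] -> [I,I,M]
Op 5: C1 write [C1 write: invalidate ['C2=M'] -> C1=M] -> [I,M,I]
Op 6: C2 write [C2 write: invalidate ['C1=M'] -> C2=M] -> [I,I,M]
Op 7: C2 read [C2 read: already in M, no change] -> [I,I,M]
Op 8: C1 write [C1 write: invalidate ['C2=M'] -> C1=M] -> [I,M,I]
Op 9: C1 read [C1 read: already in M, no change] -> [I,M,I]
Op 10: C1 read [C1 read: already in M, no change] -> [I,M,I]
Op 11: C0 read [C0 read from I: others=['C1=M'] -> C0=S, others downsized to S] -> [S,S,I]
  -> First S state at op 11; remaining ops need not be traced.

Answer: 11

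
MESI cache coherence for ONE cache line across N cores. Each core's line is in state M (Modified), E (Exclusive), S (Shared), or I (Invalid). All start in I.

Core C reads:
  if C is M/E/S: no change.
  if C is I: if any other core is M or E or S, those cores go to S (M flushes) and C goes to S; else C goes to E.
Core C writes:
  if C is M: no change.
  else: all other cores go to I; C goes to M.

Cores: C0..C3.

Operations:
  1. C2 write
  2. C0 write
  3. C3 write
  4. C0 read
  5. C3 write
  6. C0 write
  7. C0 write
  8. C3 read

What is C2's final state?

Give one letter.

Op 1: C2 write [C2 write: invalidate none -> C2=M] -> [I,I,M,I]
Op 2: C0 write [C0 write: invalidate ['C2=M'] -> C0=M] -> [M,I,I,I]
Op 3: C3 write [C3 write: invalidate ['C0=M'] -> C3=M] -> [I,I,I,M]
Op 4: C0 read [C0 read from I: others=['C3=M'] -> C0=S, others downsized to S] -> [S,I,I,S]
Op 5: C3 write [C3 write: invalidate ['C0=S'] -> C3=M] -> [I,I,I,M]
Op 6: C0 write [C0 write: invalidate ['C3=M'] -> C0=M] -> [M,I,I,I]
Op 7: C0 write [C0 write: already M (modified), no change] -> [M,I,I,I]
Op 8: C3 read [C3 read from I: others=['C0=M'] -> C3=S, others downsized to S] -> [S,I,I,S]

Answer: I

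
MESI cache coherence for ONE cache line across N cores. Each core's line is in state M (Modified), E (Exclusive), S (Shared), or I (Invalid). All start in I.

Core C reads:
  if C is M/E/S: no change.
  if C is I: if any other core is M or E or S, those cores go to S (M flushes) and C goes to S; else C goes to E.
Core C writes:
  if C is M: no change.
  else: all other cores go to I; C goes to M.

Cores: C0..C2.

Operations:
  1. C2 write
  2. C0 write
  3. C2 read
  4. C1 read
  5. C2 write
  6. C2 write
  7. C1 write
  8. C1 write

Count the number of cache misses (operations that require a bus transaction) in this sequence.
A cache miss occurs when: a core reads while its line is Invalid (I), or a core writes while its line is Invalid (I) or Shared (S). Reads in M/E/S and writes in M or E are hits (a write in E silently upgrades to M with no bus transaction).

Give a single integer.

Op 1: C2 write [C2 write: invalidate none -> C2=M] -> [I,I,M] [MISS #1: write from I]
Op 2: C0 write [C0 write: invalidate ['C2=M'] -> C0=M] -> [M,I,I] [MISS #2: write from I]
Op 3: C2 read [C2 read from I: others=['C0=M'] -> C2=S, others downsized to S] -> [S,I,S] [MISS #3: read from I]
Op 4: C1 read [C1 read from I: others=['C0=S', 'C2=S'] -> C1=S, others downsized to S] -> [S,S,S] [MISS #4: read from I]
Op 5: C2 write [C2 write: invalidate ['C0=S', 'C1=S'] -> C2=M] -> [I,I,M] [MISS #5: write from S]
Op 6: C2 write [C2 write: already M (modified), no change] -> [I,I,M] [hit: write from M]
Op 7: C1 write [C1 write: invalidate ['C2=M'] -> C1=M] -> [I,M,I] [MISS #6: write from I]
Op 8: C1 write [C1 write: already M (modified), no change] -> [I,M,I] [hit: write from M]

Answer: 6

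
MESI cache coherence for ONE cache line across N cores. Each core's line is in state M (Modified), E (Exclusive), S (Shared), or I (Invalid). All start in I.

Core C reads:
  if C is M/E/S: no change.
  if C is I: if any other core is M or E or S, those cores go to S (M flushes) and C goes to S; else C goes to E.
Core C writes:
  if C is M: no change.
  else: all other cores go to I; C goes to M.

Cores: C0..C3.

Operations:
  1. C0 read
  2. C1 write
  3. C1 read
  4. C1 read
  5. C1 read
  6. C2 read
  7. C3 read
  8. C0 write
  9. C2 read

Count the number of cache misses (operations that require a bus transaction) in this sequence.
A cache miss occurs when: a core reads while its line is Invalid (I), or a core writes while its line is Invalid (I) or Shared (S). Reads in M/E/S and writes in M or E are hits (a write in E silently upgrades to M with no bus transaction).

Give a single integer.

Op 1: C0 read [C0 read from I: no other sharers -> C0=E (exclusive)] -> [E,I,I,I] [MISS #1: read from I]
Op 2: C1 write [C1 write: invalidate ['C0=E'] -> C1=M] -> [I,M,I,I] [MISS #2: write from I]
Op 3: C1 read [C1 read: already in M, no change] -> [I,M,I,I] [hit: read from M]
Op 4: C1 read [C1 read: already in M, no change] -> [I,M,I,I] [hit: read from M]
Op 5: C1 read [C1 read: already in M, no change] -> [I,M,I,I] [hit: read from M]
Op 6: C2 read [C2 read from I: others=['C1=M'] -> C2=S, others downsized to S] -> [I,S,S,I] [MISS #3: read from I]
Op 7: C3 read [C3 read from I: others=['C1=S', 'C2=S'] -> C3=S, others downsized to S] -> [I,S,S,S] [MISS #4: read from I]
Op 8: C0 write [C0 write: invalidate ['C1=S', 'C2=S', 'C3=S'] -> C0=M] -> [M,I,I,I] [MISS #5: write from I]
Op 9: C2 read [C2 read from I: others=['C0=M'] -> C2=S, others downsized to S] -> [S,I,S,I] [MISS #6: read from I]

Answer: 6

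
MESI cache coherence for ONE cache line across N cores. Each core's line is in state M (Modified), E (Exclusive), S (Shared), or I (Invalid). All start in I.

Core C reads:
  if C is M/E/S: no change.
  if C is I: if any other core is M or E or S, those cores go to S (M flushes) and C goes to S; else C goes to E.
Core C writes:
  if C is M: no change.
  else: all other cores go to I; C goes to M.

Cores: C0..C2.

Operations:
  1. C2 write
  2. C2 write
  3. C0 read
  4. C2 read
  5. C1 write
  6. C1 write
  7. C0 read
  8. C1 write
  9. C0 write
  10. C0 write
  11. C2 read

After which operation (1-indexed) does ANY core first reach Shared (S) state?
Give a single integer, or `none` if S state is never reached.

Answer: 3

Derivation:
Op 1: C2 write [C2 write: invalidate none -> C2=M] -> [I,I,M]
Op 2: C2 write [C2 write: already M (modified), no change] -> [I,I,M]
Op 3: C0 read [C0 read from I: others=['C2=M'] -> C0=S, others downsized to S] -> [S,I,S]
  -> First S state at op 3; remaining ops need not be traced.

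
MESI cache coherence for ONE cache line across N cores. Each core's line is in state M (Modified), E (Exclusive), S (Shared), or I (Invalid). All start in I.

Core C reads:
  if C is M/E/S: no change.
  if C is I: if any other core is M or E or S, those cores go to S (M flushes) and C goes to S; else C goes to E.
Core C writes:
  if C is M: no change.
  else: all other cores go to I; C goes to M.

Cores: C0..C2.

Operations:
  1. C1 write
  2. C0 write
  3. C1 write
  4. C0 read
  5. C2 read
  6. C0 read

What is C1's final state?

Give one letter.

Answer: S

Derivation:
Op 1: C1 write [C1 write: invalidate none -> C1=M] -> [I,M,I]
Op 2: C0 write [C0 write: invalidate ['C1=M'] -> C0=M] -> [M,I,I]
Op 3: C1 write [C1 write: invalidate ['C0=M'] -> C1=M] -> [I,M,I]
Op 4: C0 read [C0 read from I: others=['C1=M'] -> C0=S, others downsized to S] -> [S,S,I]
Op 5: C2 read [C2 read from I: others=['C0=S', 'C1=S'] -> C2=S, others downsized to S] -> [S,S,S]
Op 6: C0 read [C0 read: already in S, no change] -> [S,S,S]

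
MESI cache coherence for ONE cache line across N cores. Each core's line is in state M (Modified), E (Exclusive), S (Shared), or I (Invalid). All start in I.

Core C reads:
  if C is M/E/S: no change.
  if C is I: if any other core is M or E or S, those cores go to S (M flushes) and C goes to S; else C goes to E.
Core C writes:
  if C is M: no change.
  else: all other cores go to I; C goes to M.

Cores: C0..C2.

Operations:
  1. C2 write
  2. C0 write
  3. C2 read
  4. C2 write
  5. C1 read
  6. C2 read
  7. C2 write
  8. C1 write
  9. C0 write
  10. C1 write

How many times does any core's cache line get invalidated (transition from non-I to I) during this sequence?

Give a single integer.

Op 1: C2 write [C2 write: invalidate none -> C2=M] -> [I,I,M] (invalidations this op: 0; running total: 0)
Op 2: C0 write [C0 write: invalidate ['C2=M'] -> C0=M] -> [M,I,I] (invalidations this op: 1; running total: 1)
Op 3: C2 read [C2 read from I: others=['C0=M'] -> C2=S, others downsized to S] -> [S,I,S] (invalidations this op: 0; running total: 1)
Op 4: C2 write [C2 write: invalidate ['C0=S'] -> C2=M] -> [I,I,M] (invalidations this op: 1; running total: 2)
Op 5: C1 read [C1 read from I: others=['C2=M'] -> C1=S, others downsized to S] -> [I,S,S] (invalidations this op: 0; running total: 2)
Op 6: C2 read [C2 read: already in S, no change] -> [I,S,S] (invalidations this op: 0; running total: 2)
Op 7: C2 write [C2 write: invalidate ['C1=S'] -> C2=M] -> [I,I,M] (invalidations this op: 1; running total: 3)
Op 8: C1 write [C1 write: invalidate ['C2=M'] -> C1=M] -> [I,M,I] (invalidations this op: 1; running total: 4)
Op 9: C0 write [C0 write: invalidate ['C1=M'] -> C0=M] -> [M,I,I] (invalidations this op: 1; running total: 5)
Op 10: C1 write [C1 write: invalidate ['C0=M'] -> C1=M] -> [I,M,I] (invalidations this op: 1; running total: 6)

Answer: 6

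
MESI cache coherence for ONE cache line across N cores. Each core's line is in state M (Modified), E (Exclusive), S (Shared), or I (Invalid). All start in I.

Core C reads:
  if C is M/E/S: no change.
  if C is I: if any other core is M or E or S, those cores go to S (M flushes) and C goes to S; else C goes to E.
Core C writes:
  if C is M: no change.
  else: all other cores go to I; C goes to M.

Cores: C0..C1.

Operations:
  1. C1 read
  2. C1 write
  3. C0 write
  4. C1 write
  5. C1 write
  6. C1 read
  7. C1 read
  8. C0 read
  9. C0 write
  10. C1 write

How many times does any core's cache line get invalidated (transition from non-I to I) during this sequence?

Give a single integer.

Op 1: C1 read [C1 read from I: no other sharers -> C1=E (exclusive)] -> [I,E] (invalidations this op: 0; running total: 0)
Op 2: C1 write [C1 write: invalidate none -> C1=M] -> [I,M] (invalidations this op: 0; running total: 0)
Op 3: C0 write [C0 write: invalidate ['C1=M'] -> C0=M] -> [M,I] (invalidations this op: 1; running total: 1)
Op 4: C1 write [C1 write: invalidate ['C0=M'] -> C1=M] -> [I,M] (invalidations this op: 1; running total: 2)
Op 5: C1 write [C1 write: already M (modified), no change] -> [I,M] (invalidations this op: 0; running total: 2)
Op 6: C1 read [C1 read: already in M, no change] -> [I,M] (invalidations this op: 0; running total: 2)
Op 7: C1 read [C1 read: already in M, no change] -> [I,M] (invalidations this op: 0; running total: 2)
Op 8: C0 read [C0 read from I: others=['C1=M'] -> C0=S, others downsized to S] -> [S,S] (invalidations this op: 0; running total: 2)
Op 9: C0 write [C0 write: invalidate ['C1=S'] -> C0=M] -> [M,I] (invalidations this op: 1; running total: 3)
Op 10: C1 write [C1 write: invalidate ['C0=M'] -> C1=M] -> [I,M] (invalidations this op: 1; running total: 4)

Answer: 4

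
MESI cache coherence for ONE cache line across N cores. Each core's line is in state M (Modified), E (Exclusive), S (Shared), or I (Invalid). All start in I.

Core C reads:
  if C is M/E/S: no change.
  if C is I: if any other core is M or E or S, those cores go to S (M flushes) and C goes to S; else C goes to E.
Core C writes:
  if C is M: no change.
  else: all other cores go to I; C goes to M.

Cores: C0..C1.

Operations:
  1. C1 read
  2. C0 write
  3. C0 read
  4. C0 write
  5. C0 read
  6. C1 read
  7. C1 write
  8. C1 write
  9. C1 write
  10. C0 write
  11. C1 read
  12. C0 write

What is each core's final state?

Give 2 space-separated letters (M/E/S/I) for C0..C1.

Answer: M I

Derivation:
Op 1: C1 read [C1 read from I: no other sharers -> C1=E (exclusive)] -> [I,E]
Op 2: C0 write [C0 write: invalidate ['C1=E'] -> C0=M] -> [M,I]
Op 3: C0 read [C0 read: already in M, no change] -> [M,I]
Op 4: C0 write [C0 write: already M (modified), no change] -> [M,I]
Op 5: C0 read [C0 read: already in M, no change] -> [M,I]
Op 6: C1 read [C1 read from I: others=['C0=M'] -> C1=S, others downsized to S] -> [S,S]
Op 7: C1 write [C1 write: invalidate ['C0=S'] -> C1=M] -> [I,M]
Op 8: C1 write [C1 write: already M (modified), no change] -> [I,M]
Op 9: C1 write [C1 write: already M (modified), no change] -> [I,M]
Op 10: C0 write [C0 write: invalidate ['C1=M'] -> C0=M] -> [M,I]
Op 11: C1 read [C1 read from I: others=['C0=M'] -> C1=S, others downsized to S] -> [S,S]
Op 12: C0 write [C0 write: invalidate ['C1=S'] -> C0=M] -> [M,I]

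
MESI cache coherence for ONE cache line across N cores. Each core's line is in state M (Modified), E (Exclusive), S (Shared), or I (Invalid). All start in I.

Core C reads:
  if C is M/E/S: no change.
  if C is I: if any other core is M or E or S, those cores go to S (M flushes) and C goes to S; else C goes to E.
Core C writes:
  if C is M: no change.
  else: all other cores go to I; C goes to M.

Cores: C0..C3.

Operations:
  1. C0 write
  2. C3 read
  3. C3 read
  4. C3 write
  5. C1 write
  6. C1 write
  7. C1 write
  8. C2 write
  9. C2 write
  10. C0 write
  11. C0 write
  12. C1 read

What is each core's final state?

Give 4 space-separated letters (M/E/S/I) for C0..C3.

Op 1: C0 write [C0 write: invalidate none -> C0=M] -> [M,I,I,I]
Op 2: C3 read [C3 read from I: others=['C0=M'] -> C3=S, others downsized to S] -> [S,I,I,S]
Op 3: C3 read [C3 read: already in S, no change] -> [S,I,I,S]
Op 4: C3 write [C3 write: invalidate ['C0=S'] -> C3=M] -> [I,I,I,M]
Op 5: C1 write [C1 write: invalidate ['C3=M'] -> C1=M] -> [I,M,I,I]
Op 6: C1 write [C1 write: already M (modified), no change] -> [I,M,I,I]
Op 7: C1 write [C1 write: already M (modified), no change] -> [I,M,I,I]
Op 8: C2 write [C2 write: invalidate ['C1=M'] -> C2=M] -> [I,I,M,I]
Op 9: C2 write [C2 write: already M (modified), no change] -> [I,I,M,I]
Op 10: C0 write [C0 write: invalidate ['C2=M'] -> C0=M] -> [M,I,I,I]
Op 11: C0 write [C0 write: already M (modified), no change] -> [M,I,I,I]
Op 12: C1 read [C1 read from I: others=['C0=M'] -> C1=S, others downsized to S] -> [S,S,I,I]

Answer: S S I I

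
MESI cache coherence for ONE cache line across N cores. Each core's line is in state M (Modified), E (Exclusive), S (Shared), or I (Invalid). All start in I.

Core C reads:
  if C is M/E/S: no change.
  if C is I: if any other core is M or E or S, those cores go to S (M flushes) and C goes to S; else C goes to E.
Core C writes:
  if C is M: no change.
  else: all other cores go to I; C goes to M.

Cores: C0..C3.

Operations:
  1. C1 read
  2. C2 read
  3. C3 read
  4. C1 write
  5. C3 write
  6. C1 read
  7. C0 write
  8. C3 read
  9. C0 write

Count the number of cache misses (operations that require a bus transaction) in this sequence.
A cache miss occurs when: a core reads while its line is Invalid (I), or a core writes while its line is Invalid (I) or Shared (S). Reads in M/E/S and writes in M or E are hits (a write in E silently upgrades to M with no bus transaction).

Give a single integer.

Answer: 9

Derivation:
Op 1: C1 read [C1 read from I: no other sharers -> C1=E (exclusive)] -> [I,E,I,I] [MISS #1: read from I]
Op 2: C2 read [C2 read from I: others=['C1=E'] -> C2=S, others downsized to S] -> [I,S,S,I] [MISS #2: read from I]
Op 3: C3 read [C3 read from I: others=['C1=S', 'C2=S'] -> C3=S, others downsized to S] -> [I,S,S,S] [MISS #3: read from I]
Op 4: C1 write [C1 write: invalidate ['C2=S', 'C3=S'] -> C1=M] -> [I,M,I,I] [MISS #4: write from S]
Op 5: C3 write [C3 write: invalidate ['C1=M'] -> C3=M] -> [I,I,I,M] [MISS #5: write from I]
Op 6: C1 read [C1 read from I: others=['C3=M'] -> C1=S, others downsized to S] -> [I,S,I,S] [MISS #6: read from I]
Op 7: C0 write [C0 write: invalidate ['C1=S', 'C3=S'] -> C0=M] -> [M,I,I,I] [MISS #7: write from I]
Op 8: C3 read [C3 read from I: others=['C0=M'] -> C3=S, others downsized to S] -> [S,I,I,S] [MISS #8: read from I]
Op 9: C0 write [C0 write: invalidate ['C3=S'] -> C0=M] -> [M,I,I,I] [MISS #9: write from S]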